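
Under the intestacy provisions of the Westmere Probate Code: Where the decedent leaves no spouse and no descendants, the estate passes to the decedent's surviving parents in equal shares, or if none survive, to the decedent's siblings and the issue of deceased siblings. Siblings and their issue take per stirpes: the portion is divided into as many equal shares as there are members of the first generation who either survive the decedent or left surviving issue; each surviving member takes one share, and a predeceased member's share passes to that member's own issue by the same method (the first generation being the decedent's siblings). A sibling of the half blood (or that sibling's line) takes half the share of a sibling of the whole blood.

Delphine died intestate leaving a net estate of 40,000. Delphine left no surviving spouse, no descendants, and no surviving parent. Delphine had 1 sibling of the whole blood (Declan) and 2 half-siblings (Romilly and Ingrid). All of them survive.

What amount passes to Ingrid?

Ingrid receives 10,000.

The entire 40,000 passes to the siblings and their issue.
Counting each half-blood sibling's line as half a unit, there are 2 units in 40,000, so one unit is 20,000. Whole-blood lines (Declan) take 20,000 each; half-blood lines (Romilly and Ingrid) take 10,000 each.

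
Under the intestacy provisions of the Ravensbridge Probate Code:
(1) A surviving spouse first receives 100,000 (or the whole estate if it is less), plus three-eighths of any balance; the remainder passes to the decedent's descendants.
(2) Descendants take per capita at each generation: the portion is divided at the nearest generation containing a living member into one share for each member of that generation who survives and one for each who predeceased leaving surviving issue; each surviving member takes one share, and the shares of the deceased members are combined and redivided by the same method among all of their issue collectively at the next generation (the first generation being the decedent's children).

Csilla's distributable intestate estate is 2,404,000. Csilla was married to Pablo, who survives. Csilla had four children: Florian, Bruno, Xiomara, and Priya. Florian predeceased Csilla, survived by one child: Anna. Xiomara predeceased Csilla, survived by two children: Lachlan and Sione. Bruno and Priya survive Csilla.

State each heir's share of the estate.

Pablo: 964,000; Anna: 240,000; Bruno: 360,000; Lachlan: 240,000; Sione: 240,000; Priya: 360,000

Pablo first takes 100,000, leaving a balance of 2,304,000. Pablo then takes three-eighths of the balance (864,000), for a total of 964,000. The remaining 1,440,000 passes to the descendants.
The descendants' portion (1,440,000) is divided at the children's generation into 4 shares of 360,000. Bruno and Priya each take 360,000. The 2 shares of the deceased (Florian and Xiomara) are combined into a pool of 720,000.
That pool (720,000) is divided at the grandchildren's generation equally among Anna, Lachlan, and Sione: 240,000 each.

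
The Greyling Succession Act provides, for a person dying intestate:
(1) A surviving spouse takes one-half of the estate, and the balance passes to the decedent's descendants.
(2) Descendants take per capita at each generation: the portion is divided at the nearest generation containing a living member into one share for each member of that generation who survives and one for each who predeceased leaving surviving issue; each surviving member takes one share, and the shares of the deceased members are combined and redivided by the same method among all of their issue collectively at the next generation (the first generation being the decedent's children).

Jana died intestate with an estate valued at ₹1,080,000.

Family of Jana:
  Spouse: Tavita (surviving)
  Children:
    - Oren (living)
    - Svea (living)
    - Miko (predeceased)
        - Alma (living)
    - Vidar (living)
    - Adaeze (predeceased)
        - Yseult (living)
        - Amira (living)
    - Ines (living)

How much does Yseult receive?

Tavita takes one-half of ₹1,080,000 = ₹540,000. The remaining ₹540,000 passes to the descendants.
The descendants' portion (₹540,000) is divided at the children's generation into 6 shares of ₹90,000. Oren, Svea, Vidar, and Ines each take ₹90,000. The 2 shares of the deceased (Miko and Adaeze) are combined into a pool of ₹180,000.
That pool (₹180,000) is divided at the grandchildren's generation equally among Alma, Yseult, and Amira: ₹60,000 each.

Yseult receives ₹60,000.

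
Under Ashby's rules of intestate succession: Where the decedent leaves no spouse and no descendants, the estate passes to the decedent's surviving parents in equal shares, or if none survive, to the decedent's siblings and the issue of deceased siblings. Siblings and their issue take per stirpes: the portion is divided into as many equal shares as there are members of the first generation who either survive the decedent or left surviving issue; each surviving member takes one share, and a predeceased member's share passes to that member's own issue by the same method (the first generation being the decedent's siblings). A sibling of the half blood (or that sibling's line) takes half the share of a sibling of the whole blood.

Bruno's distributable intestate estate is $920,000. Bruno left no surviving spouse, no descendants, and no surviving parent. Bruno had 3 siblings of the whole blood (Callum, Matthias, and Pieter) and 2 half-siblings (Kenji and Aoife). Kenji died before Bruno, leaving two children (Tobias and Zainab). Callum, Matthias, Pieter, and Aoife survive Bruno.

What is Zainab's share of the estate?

Zainab receives $57,500.

The entire $920,000 passes to the siblings and their issue.
Counting each half-blood sibling's line as half a unit, there are 4 units in $920,000, so one unit is $230,000. Whole-blood lines (Callum, Matthias, and Pieter) take $230,000 each; half-blood lines (Kenji and Aoife) take $115,000 each.
Kenji's share ($115,000) is divided into 2 shares of $57,500: Tobias and Zainab each take $57,500.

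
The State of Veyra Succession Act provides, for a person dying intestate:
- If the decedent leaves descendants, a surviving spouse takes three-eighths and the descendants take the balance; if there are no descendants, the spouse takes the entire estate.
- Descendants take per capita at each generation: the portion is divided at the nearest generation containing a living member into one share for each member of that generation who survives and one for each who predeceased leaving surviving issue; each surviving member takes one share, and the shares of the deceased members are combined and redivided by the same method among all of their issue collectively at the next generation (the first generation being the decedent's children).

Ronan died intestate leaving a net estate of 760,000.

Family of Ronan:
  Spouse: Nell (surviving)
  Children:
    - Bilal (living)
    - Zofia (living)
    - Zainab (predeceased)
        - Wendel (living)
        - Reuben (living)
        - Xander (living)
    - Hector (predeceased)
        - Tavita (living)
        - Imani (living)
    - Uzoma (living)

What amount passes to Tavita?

Nell takes three-eighths of 760,000 = 285,000. The remaining 475,000 passes to the descendants.
The descendants' portion (475,000) is divided at the children's generation into 5 shares of 95,000. Bilal, Zofia, and Uzoma each take 95,000. The 2 shares of the deceased (Zainab and Hector) are combined into a pool of 190,000.
That pool (190,000) is divided at the grandchildren's generation equally among Wendel, Reuben, Xander, Tavita, and Imani: 38,000 each.

Tavita receives 38,000.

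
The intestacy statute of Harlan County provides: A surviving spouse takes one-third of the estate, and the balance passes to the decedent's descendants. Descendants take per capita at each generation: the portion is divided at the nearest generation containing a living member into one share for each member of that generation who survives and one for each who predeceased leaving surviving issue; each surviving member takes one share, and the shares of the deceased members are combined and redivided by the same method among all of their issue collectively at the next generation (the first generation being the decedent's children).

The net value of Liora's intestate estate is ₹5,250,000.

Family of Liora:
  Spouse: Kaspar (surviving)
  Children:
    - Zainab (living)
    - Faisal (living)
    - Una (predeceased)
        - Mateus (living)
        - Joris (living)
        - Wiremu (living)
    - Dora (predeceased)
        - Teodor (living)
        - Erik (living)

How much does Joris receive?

Joris receives ₹350,000.

Kaspar takes one-third of ₹5,250,000 = ₹1,750,000. The remaining ₹3,500,000 passes to the descendants.
The descendants' portion (₹3,500,000) is divided at the children's generation into 4 shares of ₹875,000. Zainab and Faisal each take ₹875,000. The 2 shares of the deceased (Una and Dora) are combined into a pool of ₹1,750,000.
That pool (₹1,750,000) is divided at the grandchildren's generation equally among Mateus, Joris, Wiremu, Teodor, and Erik: ₹350,000 each.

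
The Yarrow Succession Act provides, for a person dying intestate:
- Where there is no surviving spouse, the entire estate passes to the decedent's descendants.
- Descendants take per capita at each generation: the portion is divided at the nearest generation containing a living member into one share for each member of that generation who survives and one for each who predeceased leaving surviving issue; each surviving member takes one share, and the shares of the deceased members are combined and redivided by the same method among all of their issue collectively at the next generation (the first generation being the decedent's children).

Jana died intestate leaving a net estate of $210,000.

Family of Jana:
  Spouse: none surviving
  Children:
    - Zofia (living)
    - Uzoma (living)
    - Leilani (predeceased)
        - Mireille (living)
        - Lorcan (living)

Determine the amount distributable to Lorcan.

Lorcan receives $35,000.

The entire $210,000 passes to the descendants.
That amount ($210,000) is divided at the children's generation into 3 shares of $70,000. Zofia and Uzoma each take $70,000. The remaining share for the deceased Leilani ($70,000) is carried to the next generation.
That pool ($70,000) is divided at the grandchildren's generation equally among Mireille and Lorcan: $35,000 each.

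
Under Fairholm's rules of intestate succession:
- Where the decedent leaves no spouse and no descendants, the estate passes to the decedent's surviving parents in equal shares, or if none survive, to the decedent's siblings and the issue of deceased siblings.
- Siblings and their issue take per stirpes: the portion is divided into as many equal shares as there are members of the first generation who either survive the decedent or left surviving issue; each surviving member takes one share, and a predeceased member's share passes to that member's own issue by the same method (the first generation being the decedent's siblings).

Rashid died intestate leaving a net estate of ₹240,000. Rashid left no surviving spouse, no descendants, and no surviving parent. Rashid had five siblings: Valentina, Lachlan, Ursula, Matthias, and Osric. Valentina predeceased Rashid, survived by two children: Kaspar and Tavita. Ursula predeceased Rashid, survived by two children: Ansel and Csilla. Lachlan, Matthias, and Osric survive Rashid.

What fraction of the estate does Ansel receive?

The entire ₹240,000 passes to the siblings and their issue.
That amount (₹240,000) is divided into 5 shares of ₹48,000: Lachlan, Matthias, and Osric each take ₹48,000; Valentina's ₹48,000 share passes to Valentina's issue; Ursula's ₹48,000 share passes to Ursula's issue.
Valentina's share (₹48,000) is divided into 2 shares of ₹24,000: Kaspar and Tavita each take ₹24,000.
Ursula's share (₹48,000) is divided into 2 shares of ₹24,000: Ansel and Csilla each take ₹24,000.

Ansel receives 1/10 of the estate.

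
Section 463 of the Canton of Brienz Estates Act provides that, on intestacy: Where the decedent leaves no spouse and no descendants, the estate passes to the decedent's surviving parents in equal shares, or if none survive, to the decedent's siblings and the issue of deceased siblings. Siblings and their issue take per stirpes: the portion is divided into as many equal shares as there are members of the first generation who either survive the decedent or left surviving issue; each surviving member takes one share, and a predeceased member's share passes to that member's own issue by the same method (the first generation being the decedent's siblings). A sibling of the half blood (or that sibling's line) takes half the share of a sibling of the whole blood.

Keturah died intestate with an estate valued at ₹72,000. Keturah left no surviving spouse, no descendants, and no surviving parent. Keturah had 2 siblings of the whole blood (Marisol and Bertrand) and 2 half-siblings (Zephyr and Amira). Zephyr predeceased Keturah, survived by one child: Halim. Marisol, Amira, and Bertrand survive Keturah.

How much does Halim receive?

Halim receives ₹12,000.

The entire ₹72,000 passes to the siblings and their issue.
Counting each half-blood sibling's line as half a unit, there are 3 units in ₹72,000, so one unit is ₹24,000. Whole-blood lines (Marisol and Bertrand) take ₹24,000 each; half-blood lines (Zephyr and Amira) take ₹12,000 each.
Zephyr's share (₹12,000) passes entirely to Halim.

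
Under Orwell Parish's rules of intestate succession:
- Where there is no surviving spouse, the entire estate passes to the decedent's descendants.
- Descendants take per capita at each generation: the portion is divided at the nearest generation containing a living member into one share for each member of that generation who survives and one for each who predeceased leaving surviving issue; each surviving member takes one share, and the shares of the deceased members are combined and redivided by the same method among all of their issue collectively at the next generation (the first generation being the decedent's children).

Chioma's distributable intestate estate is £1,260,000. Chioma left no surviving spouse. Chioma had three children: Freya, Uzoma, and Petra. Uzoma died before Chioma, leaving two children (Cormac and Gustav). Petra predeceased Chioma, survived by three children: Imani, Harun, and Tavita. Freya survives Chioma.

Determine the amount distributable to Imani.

Imani receives £168,000.

The entire £1,260,000 passes to the descendants.
That amount (£1,260,000) is divided at the children's generation into 3 shares of £420,000. Freya takes £420,000. The 2 shares of the deceased (Uzoma and Petra) are combined into a pool of £840,000.
That pool (£840,000) is divided at the grandchildren's generation equally among Cormac, Gustav, Imani, Harun, and Tavita: £168,000 each.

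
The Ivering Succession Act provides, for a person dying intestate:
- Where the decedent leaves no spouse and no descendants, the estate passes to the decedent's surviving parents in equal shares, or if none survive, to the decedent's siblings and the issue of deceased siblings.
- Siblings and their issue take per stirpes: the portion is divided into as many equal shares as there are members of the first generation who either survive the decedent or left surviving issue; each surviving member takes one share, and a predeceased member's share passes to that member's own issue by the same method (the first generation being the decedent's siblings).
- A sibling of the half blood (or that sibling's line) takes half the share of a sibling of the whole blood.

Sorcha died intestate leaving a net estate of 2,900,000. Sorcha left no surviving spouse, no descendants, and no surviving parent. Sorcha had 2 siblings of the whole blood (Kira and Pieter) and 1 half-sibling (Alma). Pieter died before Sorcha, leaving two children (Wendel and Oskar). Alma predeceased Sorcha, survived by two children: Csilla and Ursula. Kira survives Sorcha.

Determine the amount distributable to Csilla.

Csilla receives 290,000.

The entire 2,900,000 passes to the siblings and their issue.
Counting each half-blood sibling's line as half a unit, there are 5/2 units in 2,900,000, so one unit is 1,160,000. Whole-blood lines (Kira and Pieter) take 1,160,000 each; half-blood lines (Alma) take 580,000 each.
Pieter's share (1,160,000) is divided into 2 shares of 580,000: Wendel and Oskar each take 580,000.
Alma's share (580,000) is divided into 2 shares of 290,000: Csilla and Ursula each take 290,000.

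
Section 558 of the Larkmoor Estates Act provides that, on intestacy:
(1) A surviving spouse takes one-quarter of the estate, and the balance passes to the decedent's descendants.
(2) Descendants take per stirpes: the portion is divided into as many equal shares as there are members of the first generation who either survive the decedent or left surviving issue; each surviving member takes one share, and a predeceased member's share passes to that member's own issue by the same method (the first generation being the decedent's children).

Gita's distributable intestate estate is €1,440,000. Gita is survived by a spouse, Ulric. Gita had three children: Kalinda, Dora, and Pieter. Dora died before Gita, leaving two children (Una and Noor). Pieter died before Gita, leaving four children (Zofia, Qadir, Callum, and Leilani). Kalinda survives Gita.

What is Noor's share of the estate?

Noor receives €180,000.

Ulric takes one-quarter of €1,440,000 = €360,000. The remaining €1,080,000 passes to the descendants.
The descendants' portion (€1,080,000) is divided into 3 shares of €360,000: Kalinda takes €360,000; Dora's €360,000 share passes to Dora's issue; Pieter's €360,000 share passes to Pieter's issue.
Dora's share (€360,000) is divided into 2 shares of €180,000: Una and Noor each take €180,000.
Pieter's share (€360,000) is divided into 4 shares of €90,000: Zofia, Qadir, Callum, and Leilani each take €90,000.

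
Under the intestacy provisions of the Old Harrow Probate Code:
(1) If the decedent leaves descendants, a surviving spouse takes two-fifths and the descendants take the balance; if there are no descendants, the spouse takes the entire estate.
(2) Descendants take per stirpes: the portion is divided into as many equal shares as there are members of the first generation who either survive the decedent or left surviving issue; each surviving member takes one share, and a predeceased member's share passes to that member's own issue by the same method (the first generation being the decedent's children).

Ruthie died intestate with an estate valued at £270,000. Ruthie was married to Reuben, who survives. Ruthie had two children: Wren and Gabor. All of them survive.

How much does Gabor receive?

Reuben takes two-fifths of £270,000 = £108,000. The remaining £162,000 passes to the descendants.
The descendants' portion (£162,000) is divided into 2 shares of £81,000: Wren and Gabor each take £81,000.

Gabor receives £81,000.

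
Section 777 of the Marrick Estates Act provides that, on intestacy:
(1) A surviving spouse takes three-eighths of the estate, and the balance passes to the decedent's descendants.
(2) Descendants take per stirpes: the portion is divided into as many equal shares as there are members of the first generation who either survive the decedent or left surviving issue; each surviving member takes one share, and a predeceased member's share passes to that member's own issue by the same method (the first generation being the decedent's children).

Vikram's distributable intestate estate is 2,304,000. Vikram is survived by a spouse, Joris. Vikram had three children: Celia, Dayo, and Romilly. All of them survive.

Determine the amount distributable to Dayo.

Joris takes three-eighths of 2,304,000 = 864,000. The remaining 1,440,000 passes to the descendants.
The descendants' portion (1,440,000) is divided into 3 shares of 480,000: Celia, Dayo, and Romilly each take 480,000.

Dayo receives 480,000.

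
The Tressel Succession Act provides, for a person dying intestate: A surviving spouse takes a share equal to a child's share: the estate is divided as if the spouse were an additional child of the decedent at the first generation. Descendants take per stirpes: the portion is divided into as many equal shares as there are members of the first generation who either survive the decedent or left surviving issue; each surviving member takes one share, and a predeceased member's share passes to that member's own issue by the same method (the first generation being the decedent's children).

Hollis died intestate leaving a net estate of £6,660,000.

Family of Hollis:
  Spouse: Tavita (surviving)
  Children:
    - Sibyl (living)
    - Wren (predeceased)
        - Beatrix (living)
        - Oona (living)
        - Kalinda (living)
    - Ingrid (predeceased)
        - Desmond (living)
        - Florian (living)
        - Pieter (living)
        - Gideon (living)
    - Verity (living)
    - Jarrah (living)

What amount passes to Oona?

Oona receives £370,000.

The spouse counts as an additional share at the children's level, so there are 6 primary shares of £1,110,000. Tavita takes one such share (£1,110,000).
The children's combined portion (£5,550,000) is divided into 5 shares of £1,110,000: Sibyl, Verity, and Jarrah each take £1,110,000; Wren's £1,110,000 share passes to Wren's issue; Ingrid's £1,110,000 share passes to Ingrid's issue.
Wren's share (£1,110,000) is divided into 3 shares of £370,000: Beatrix, Oona, and Kalinda each take £370,000.
Ingrid's share (£1,110,000) is divided into 4 shares of £277,500: Desmond, Florian, Pieter, and Gideon each take £277,500.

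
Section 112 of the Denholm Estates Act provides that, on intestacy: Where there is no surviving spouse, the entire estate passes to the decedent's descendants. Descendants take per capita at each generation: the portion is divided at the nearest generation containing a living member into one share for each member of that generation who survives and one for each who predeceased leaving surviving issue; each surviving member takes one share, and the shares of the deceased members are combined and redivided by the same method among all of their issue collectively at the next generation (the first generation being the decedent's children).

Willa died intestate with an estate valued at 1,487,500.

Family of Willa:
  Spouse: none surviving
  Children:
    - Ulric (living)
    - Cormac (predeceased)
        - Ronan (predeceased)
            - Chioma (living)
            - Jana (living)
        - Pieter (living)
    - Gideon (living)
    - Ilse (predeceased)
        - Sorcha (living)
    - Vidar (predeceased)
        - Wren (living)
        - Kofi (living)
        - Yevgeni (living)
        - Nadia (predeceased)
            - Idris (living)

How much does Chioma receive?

Chioma receives 85,000.

The entire 1,487,500 passes to the descendants.
That amount (1,487,500) is divided at the children's generation into 5 shares of 297,500. Ulric and Gideon each take 297,500. The 3 shares of the deceased (Cormac, Ilse, and Vidar) are combined into a pool of 892,500.
That pool (892,500) is divided at the grandchildren's generation into 7 shares of 127,500. Pieter, Sorcha, Wren, Kofi, and Yevgeni each take 127,500. The 2 shares of the deceased (Ronan and Nadia) are combined into a pool of 255,000.
That pool (255,000) is divided at the great-grandchildren's generation equally among Chioma, Jana, and Idris: 85,000 each.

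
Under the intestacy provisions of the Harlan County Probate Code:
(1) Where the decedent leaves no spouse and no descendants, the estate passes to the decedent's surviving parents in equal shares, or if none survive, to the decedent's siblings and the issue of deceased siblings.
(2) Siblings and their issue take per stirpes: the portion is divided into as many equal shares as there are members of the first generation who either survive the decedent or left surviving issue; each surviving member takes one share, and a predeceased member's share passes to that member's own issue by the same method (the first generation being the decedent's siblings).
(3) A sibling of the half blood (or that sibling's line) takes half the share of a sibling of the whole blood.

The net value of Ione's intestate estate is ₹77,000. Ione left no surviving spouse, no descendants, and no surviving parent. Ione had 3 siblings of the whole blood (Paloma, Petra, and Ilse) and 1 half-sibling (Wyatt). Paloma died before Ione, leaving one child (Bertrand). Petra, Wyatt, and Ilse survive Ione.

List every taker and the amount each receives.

Bertrand: ₹22,000; Petra: ₹22,000; Wyatt: ₹11,000; Ilse: ₹22,000

The entire ₹77,000 passes to the siblings and their issue.
Counting each half-blood sibling's line as half a unit, there are 7/2 units in ₹77,000, so one unit is ₹22,000. Whole-blood lines (Paloma, Petra, and Ilse) take ₹22,000 each; half-blood lines (Wyatt) take ₹11,000 each.
Paloma's share (₹22,000) passes entirely to Bertrand.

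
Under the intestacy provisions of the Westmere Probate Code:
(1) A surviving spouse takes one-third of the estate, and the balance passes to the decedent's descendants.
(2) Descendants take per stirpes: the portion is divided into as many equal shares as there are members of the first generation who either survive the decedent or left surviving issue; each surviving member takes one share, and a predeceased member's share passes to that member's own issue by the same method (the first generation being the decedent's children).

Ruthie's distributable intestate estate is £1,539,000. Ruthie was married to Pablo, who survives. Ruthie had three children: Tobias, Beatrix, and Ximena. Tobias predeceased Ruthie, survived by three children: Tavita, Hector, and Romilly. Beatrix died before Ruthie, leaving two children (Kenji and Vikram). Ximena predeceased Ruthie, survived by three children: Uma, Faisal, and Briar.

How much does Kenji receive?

Kenji receives £171,000.

Pablo takes one-third of £1,539,000 = £513,000. The remaining £1,026,000 passes to the descendants.
The descendants' portion (£1,026,000) is divided into 3 shares of £342,000: Tobias's £342,000 share passes to Tobias's issue; Beatrix's £342,000 share passes to Beatrix's issue; Ximena's £342,000 share passes to Ximena's issue.
Tobias's share (£342,000) is divided into 3 shares of £114,000: Tavita, Hector, and Romilly each take £114,000.
Beatrix's share (£342,000) is divided into 2 shares of £171,000: Kenji and Vikram each take £171,000.
Ximena's share (£342,000) is divided into 3 shares of £114,000: Uma, Faisal, and Briar each take £114,000.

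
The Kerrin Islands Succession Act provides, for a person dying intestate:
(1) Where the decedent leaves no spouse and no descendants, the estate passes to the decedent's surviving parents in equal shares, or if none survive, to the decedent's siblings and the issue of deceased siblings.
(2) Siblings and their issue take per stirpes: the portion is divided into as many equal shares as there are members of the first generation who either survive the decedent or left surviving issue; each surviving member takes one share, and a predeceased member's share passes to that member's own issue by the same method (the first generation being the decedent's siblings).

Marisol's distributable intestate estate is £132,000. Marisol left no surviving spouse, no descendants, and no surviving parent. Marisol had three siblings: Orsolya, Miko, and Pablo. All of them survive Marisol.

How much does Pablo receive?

The entire £132,000 passes to the siblings and their issue.
That amount (£132,000) is divided into 3 shares of £44,000: Orsolya, Miko, and Pablo each take £44,000.

Pablo receives £44,000.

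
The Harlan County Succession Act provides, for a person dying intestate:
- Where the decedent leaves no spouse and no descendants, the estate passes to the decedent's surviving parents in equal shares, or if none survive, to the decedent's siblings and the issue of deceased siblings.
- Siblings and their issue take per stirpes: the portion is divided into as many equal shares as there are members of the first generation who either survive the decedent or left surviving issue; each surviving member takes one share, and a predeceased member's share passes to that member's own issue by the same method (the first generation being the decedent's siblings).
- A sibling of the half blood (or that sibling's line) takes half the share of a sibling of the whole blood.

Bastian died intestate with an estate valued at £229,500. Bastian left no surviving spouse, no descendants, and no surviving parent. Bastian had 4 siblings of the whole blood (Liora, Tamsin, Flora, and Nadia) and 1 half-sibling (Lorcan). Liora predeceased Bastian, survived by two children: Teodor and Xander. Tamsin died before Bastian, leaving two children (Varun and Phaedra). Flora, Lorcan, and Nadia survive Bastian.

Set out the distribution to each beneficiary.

Teodor: £25,500; Xander: £25,500; Varun: £25,500; Phaedra: £25,500; Flora: £51,000; Lorcan: £25,500; Nadia: £51,000

The entire £229,500 passes to the siblings and their issue.
Counting each half-blood sibling's line as half a unit, there are 9/2 units in £229,500, so one unit is £51,000. Whole-blood lines (Liora, Tamsin, Flora, and Nadia) take £51,000 each; half-blood lines (Lorcan) take £25,500 each.
Liora's share (£51,000) is divided into 2 shares of £25,500: Teodor and Xander each take £25,500.
Tamsin's share (£51,000) is divided into 2 shares of £25,500: Varun and Phaedra each take £25,500.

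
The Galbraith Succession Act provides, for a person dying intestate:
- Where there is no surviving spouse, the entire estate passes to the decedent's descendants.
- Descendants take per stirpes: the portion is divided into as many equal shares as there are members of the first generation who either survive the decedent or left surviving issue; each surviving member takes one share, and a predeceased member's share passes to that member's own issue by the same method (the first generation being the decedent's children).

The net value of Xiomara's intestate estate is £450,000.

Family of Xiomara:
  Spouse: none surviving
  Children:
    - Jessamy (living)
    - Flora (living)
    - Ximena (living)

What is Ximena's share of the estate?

The entire £450,000 passes to the descendants.
That amount (£450,000) is divided into 3 shares of £150,000: Jessamy, Flora, and Ximena each take £150,000.

Ximena receives £150,000.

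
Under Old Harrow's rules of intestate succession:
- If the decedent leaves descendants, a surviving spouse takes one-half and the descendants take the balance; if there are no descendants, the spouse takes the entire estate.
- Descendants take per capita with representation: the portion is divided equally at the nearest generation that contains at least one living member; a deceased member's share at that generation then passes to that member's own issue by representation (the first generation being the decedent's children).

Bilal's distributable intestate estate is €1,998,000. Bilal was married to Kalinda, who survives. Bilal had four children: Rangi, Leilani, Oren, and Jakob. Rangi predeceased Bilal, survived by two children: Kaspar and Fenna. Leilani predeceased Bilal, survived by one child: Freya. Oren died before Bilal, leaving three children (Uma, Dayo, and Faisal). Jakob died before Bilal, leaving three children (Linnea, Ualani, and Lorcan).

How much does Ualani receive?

Kalinda takes one-half of €1,998,000 = €999,000. The remaining €999,000 passes to the descendants.
No child survives, so the initial division is made at the grandchildren's generation.
The descendants' portion (€999,000) is divided into 9 shares of €111,000: Kaspar, Fenna, Freya, Uma, Dayo, Faisal, Linnea, Ualani, and Lorcan each take €111,000.

Ualani receives €111,000.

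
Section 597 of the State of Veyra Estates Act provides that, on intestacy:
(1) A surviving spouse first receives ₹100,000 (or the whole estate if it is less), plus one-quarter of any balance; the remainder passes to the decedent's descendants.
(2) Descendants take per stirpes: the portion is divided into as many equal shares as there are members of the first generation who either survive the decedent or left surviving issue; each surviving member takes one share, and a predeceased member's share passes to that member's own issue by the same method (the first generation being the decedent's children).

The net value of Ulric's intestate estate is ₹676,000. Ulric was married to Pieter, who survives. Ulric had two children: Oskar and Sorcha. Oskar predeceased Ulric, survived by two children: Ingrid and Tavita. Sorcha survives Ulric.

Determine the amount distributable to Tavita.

Pieter first takes ₹100,000, leaving a balance of ₹576,000. Pieter then takes one-quarter of the balance (₹144,000), for a total of ₹244,000. The remaining ₹432,000 passes to the descendants.
The descendants' portion (₹432,000) is divided into 2 shares of ₹216,000: Sorcha takes ₹216,000; Oskar's ₹216,000 share passes to Oskar's issue.
Oskar's share (₹216,000) is divided into 2 shares of ₹108,000: Ingrid and Tavita each take ₹108,000.

Tavita receives ₹108,000.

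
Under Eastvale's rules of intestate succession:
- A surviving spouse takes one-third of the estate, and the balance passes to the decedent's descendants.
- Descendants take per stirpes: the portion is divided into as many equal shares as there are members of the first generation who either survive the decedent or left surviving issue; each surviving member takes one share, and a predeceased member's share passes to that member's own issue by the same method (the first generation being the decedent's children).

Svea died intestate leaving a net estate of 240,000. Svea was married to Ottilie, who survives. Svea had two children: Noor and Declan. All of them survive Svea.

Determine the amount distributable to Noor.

Ottilie takes one-third of 240,000 = 80,000. The remaining 160,000 passes to the descendants.
The descendants' portion (160,000) is divided into 2 shares of 80,000: Noor and Declan each take 80,000.

Noor receives 80,000.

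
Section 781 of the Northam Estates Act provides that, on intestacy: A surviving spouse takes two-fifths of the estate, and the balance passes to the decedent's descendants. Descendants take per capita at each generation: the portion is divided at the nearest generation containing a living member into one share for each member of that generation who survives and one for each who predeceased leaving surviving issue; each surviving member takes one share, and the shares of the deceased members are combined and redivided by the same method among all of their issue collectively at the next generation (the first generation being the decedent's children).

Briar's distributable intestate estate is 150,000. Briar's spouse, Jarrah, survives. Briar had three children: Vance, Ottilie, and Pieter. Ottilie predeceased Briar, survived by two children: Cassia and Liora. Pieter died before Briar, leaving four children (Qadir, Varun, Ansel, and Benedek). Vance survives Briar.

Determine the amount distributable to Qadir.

Qadir receives 10,000.

Jarrah takes two-fifths of 150,000 = 60,000. The remaining 90,000 passes to the descendants.
The descendants' portion (90,000) is divided at the children's generation into 3 shares of 30,000. Vance takes 30,000. The 2 shares of the deceased (Ottilie and Pieter) are combined into a pool of 60,000.
That pool (60,000) is divided at the grandchildren's generation equally among Cassia, Liora, Qadir, Varun, Ansel, and Benedek: 10,000 each.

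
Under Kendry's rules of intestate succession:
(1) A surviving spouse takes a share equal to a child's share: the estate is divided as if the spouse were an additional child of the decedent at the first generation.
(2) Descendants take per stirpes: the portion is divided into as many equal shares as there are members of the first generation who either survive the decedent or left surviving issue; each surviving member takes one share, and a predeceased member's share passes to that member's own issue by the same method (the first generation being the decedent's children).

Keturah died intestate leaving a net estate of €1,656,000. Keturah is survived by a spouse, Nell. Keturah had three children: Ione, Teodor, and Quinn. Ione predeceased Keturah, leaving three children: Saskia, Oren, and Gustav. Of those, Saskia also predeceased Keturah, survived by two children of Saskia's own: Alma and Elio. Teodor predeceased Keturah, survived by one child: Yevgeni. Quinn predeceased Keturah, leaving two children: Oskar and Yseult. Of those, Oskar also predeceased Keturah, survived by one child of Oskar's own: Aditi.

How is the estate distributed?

The spouse counts as an additional share at the children's level, so there are 4 primary shares of €414,000. Nell takes one such share (€414,000).
The children's combined portion (€1,242,000) is divided into 3 shares of €414,000: Ione's €414,000 share passes to Ione's issue; Teodor's €414,000 share passes to Teodor's issue; Quinn's €414,000 share passes to Quinn's issue.
Ione's share (€414,000) is divided into 3 shares of €138,000: Oren and Gustav each take €138,000; Saskia's €138,000 share passes to Saskia's issue.
Saskia's share (€138,000) is divided into 2 shares of €69,000: Alma and Elio each take €69,000.
Teodor's share (€414,000) passes entirely to Yevgeni.
Quinn's share (€414,000) is divided into 2 shares of €207,000: Yseult takes €207,000; Oskar's €207,000 share passes to Oskar's issue.
Oskar's share (€207,000) passes entirely to Aditi.

Nell: €414,000; Alma: €69,000; Elio: €69,000; Oren: €138,000; Gustav: €138,000; Yevgeni: €414,000; Aditi: €207,000; Yseult: €207,000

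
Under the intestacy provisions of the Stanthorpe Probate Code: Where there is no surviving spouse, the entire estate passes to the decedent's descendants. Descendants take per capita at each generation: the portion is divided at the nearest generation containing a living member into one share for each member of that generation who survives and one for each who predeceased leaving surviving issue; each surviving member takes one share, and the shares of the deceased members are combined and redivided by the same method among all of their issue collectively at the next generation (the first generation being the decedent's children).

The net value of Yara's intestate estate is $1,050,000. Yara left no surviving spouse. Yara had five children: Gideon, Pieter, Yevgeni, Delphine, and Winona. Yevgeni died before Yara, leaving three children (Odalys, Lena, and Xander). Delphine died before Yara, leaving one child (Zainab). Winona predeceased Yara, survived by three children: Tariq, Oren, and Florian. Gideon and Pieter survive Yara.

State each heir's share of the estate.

The entire $1,050,000 passes to the descendants.
That amount ($1,050,000) is divided at the children's generation into 5 shares of $210,000. Gideon and Pieter each take $210,000. The 3 shares of the deceased (Yevgeni, Delphine, and Winona) are combined into a pool of $630,000.
That pool ($630,000) is divided at the grandchildren's generation equally among Odalys, Lena, Xander, Zainab, Tariq, Oren, and Florian: $90,000 each.

Gideon: $210,000; Pieter: $210,000; Odalys: $90,000; Lena: $90,000; Xander: $90,000; Zainab: $90,000; Tariq: $90,000; Oren: $90,000; Florian: $90,000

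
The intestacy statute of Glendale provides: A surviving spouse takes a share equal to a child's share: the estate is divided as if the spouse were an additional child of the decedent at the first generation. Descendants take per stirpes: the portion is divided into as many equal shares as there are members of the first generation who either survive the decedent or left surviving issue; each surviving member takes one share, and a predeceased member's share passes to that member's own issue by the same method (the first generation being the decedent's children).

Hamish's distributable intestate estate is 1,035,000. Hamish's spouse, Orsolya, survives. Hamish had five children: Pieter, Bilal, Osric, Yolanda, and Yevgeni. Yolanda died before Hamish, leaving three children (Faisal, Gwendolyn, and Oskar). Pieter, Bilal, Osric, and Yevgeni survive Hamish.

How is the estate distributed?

The spouse counts as an additional share at the children's level, so there are 6 primary shares of 172,500. Orsolya takes one such share (172,500).
The children's combined portion (862,500) is divided into 5 shares of 172,500: Pieter, Bilal, Osric, and Yevgeni each take 172,500; Yolanda's 172,500 share passes to Yolanda's issue.
Yolanda's share (172,500) is divided into 3 shares of 57,500: Faisal, Gwendolyn, and Oskar each take 57,500.

Orsolya: 172,500; Pieter: 172,500; Bilal: 172,500; Osric: 172,500; Faisal: 57,500; Gwendolyn: 57,500; Oskar: 57,500; Yevgeni: 172,500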